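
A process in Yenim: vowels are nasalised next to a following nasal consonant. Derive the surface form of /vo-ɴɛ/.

The vowel /o/ is adjacent to the following nasal /ɴ/, so it acquires [+nasal] and surfaces as [õ].

[võɴɛ]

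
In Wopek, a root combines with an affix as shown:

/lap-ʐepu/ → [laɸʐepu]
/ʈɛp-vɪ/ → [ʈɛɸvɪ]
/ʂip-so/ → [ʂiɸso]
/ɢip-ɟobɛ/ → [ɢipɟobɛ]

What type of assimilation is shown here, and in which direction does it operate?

regressive manner assimilation

Underlying /p/ is realised as [ɸ] next to /ʐ/; /ʐ/ itself does not change.
/p/ is a stop while /ʐ/ is a fricative; the output [ɸ] is a fricative, matching the trigger — so the feature that spreads is manner.
Place and voice are unchanged, so the assimilation is partial, not total.
The other alternating forms pattern the same way: /p/ → [ɸ] before /v/ (stop → fricative, matching a fricative); /p/ → [ɸ] before /s/ (stop → fricative, matching a fricative) — only manner changes, and always toward the following segment.
Nothing changes in [ɢipɟobɛ]: there the adjacent consonants already agree in manner (/p/ and /ɟ/ are both stops), so this form is consistent with the same rule.
The trigger is the following segment, so the direction is regressive (anticipatory).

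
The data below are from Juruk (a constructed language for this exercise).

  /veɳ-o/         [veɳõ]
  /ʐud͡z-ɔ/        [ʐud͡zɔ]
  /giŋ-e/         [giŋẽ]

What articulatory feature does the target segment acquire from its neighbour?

nasality

The vowel /o/ surfaces as nasalised [õ] next to the preceding nasal /ɳ/ — it has acquired the [+nasal] feature of its neighbour.
The other form shows the same pattern: /e/ → [ẽ] after /ŋ/ — each time a vowel is nasalised next to a preceding nasal.
No change occurs in [ʐud͡zɔ] because the vowel at the boundary is adjacent to an oral consonant, not a nasal (/ɔ/ next to /d͡z/).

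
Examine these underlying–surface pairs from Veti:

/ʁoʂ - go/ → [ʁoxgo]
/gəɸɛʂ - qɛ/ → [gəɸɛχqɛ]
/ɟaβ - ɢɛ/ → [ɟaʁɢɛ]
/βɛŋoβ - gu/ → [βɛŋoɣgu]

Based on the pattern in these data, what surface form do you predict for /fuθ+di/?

[fusdi]

The data show regressive place assimilation: /ʂ/ → [x] before /g/; /ʂ/ → [χ] before /q/; /β/ → [ʁ] before /ɢ/; /β/ → [ɣ] before /g/. In each pair only place changes, matching the following consonant, while manner and voice stay constant.
The rule targets /θ/ (voiceless dental fricative), which sits before the trigger /d/ (alveolar).
The voiceless alveolar fricative is [s], so /θ/ → [s].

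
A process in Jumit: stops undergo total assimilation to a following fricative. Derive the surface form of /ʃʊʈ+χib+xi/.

/ʈ/ is the segment targeted by the rule; it sits immediately before /χ/, so it assimilates completely and surfaces as [χ].
At the second juncture, /b/ likewise becomes [x] adjacent to /x/.

[ʃʊχχixxi]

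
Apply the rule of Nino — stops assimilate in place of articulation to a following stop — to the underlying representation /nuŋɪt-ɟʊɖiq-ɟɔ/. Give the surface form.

The rule targets /t/ (voiceless alveolar stop), which sits before the trigger /ɟ/ (palatal).
Changing only its place to palatal gives [c] — the voiceless palatal stop.
At the second juncture, /q/ likewise becomes [c] adjacent to /ɟ/.

[nuŋɪcɟʊɖicɟɔ]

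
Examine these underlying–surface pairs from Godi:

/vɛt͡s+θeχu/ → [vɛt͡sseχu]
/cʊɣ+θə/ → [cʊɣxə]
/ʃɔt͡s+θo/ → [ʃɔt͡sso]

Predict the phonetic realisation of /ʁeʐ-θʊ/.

The data show progressive place assimilation: /θ/ → [s] after /t͡s/; /θ/ → [x] after /ɣ/. In each pair only place changes, matching the preceding consonant, while manner and voice stay constant.
The rule targets /θ/ (voiceless dental fricative), which sits after the trigger /ʐ/ (retroflex).
A voiceless retroflex fricative is [ʂ], so the surface segment is [ʂ].

[ʁeʐʂʊ]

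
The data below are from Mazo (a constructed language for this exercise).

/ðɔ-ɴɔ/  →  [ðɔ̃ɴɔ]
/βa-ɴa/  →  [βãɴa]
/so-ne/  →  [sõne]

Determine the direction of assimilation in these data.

regressive

The vowel /ɔ/ surfaces as nasalised [ɔ̃] next to the following nasal /ɴ/ — it has acquired the [+nasal] feature of its neighbour.
Likewise in the remaining data: /a/ → [ã] before /ɴ/; /o/ → [õ] before /n/ — each time a vowel is nasalised next to a following nasal.
Because the conditioning nasal is to the right of the vowel that changes, the process is regressive (anticipatory).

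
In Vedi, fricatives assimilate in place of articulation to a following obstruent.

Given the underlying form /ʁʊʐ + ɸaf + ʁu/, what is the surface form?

[ʁʊβɸaχʁu]

/ʐ/ is a voiced retroflex fricative. The following trigger /ɸ/ is bilabial, so /ʐ/ must become bilabial as well.
Changing only its place to bilabial gives [β] — the voiced bilabial fricative.
At the second juncture, /f/ likewise becomes [χ] adjacent to /ʁ/.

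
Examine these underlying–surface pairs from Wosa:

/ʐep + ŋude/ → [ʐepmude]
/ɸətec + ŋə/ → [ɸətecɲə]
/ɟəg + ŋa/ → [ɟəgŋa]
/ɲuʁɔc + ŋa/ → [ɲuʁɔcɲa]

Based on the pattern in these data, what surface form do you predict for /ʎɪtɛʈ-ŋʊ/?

The data show progressive place assimilation: /ŋ/ → [m] after /p/; /ŋ/ → [ɲ] after /c/. In each pair only place changes, matching the preceding consonant, while manner and voice stay constant.
No alternation appears in [ɟəgŋa]: there the adjacent consonants already agree in place (/ŋ/ and /g/ are both velar), so this form is consistent with the same rule.
/ŋ/ is a voiced velar nasal. The preceding trigger /ʈ/ is retroflex, so /ŋ/ must become retroflex as well.
The voiced retroflex nasal is [ɳ], so /ŋ/ → [ɳ].

[ʎɪtɛʈɳʊ]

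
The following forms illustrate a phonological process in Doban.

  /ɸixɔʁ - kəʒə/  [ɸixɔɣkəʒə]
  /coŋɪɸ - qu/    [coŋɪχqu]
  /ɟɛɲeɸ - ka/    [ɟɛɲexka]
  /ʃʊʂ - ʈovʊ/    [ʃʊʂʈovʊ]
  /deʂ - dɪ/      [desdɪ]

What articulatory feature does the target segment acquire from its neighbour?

Comparing underlying and surface forms, /ʁ/ → [ɣ] is the alternation; the neighbouring /k/ is constant.
/ʁ/ is uvular while /k/ is velar; the output [ɣ] is velar, matching the trigger — so the feature that spreads is place.
The same holds elsewhere in the data: /ɸ/ → [χ] before /q/ (bilabial → uvular, matching uvular); /ɸ/ → [x] before /k/ (bilabial → velar, matching velar); /ʂ/ → [s] before /d/ (retroflex → alveolar, matching alveolar) — only place changes, and always toward the following segment.
No alternation appears in [ʃʊʂʈovʊ]: there the adjacent consonants already agree in place (/ʂ/ and /ʈ/ are both retroflex), so this form is consistent with the same rule.

place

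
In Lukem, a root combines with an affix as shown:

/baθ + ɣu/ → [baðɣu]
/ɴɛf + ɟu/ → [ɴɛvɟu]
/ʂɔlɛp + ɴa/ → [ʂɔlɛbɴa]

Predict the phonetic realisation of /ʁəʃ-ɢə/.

The data show regressive voicing assimilation: /θ/ → [ð] before /ɣ/; /f/ → [v] before /ɟ/; /p/ → [b] before /ɴ/. In each pair only voicing changes, matching the following consonant, while place and manner stay constant.
/ʃ/ is a voiceless postalveolar fricative. The following trigger /ɢ/ is voiced, so /ʃ/ must become voiced as well.
Changing only its voicing to voiced gives [ʒ] — the voiced postalveolar fricative.

[ʁəʒɢə]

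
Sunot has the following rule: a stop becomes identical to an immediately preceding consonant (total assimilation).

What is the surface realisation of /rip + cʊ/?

[rippʊ]

/c/ is the segment targeted by the rule; it sits immediately after /p/, so it assimilates completely and surfaces as [p].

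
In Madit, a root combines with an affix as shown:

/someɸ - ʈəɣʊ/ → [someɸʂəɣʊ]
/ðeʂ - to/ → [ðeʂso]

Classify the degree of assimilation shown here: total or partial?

partial assimilation

The segment that alternates is /ʈ/, which surfaces as [ʂ] when adjacent to /ɸ/.
/ʈ/ is a stop while /ɸ/ is a fricative; the output [ʂ] is a fricative, matching the trigger — so the feature that spreads is manner.
Place and voice are unchanged, so the assimilation is partial, not total.
The other alternating form patterns the same way: /t/ → [s] after /ʂ/ (stop → fricative, matching a fricative) — only manner changes, and always toward the preceding segment.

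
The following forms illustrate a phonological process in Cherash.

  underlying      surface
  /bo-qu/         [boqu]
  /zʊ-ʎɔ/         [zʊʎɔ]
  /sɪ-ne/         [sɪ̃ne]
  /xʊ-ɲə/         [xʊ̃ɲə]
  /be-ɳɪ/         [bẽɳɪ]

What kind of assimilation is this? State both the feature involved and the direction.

regressive nasality assimilation (vowel nasalisation)

The vowel /ɪ/ surfaces as nasalised [ɪ̃] next to the following nasal /n/ — it has acquired the [+nasal] feature of its neighbour.
The other forms show the same pattern: /ʊ/ → [ʊ̃] before /ɲ/; /e/ → [ẽ] before /ɳ/ — each time a vowel is nasalised next to a following nasal.
No change occurs in [boqu], [zʊʎɔ] because the vowel at the boundary is adjacent to an oral consonant, not a nasal (/o/ next to /q/; /ʊ/ next to /ʎ/).
Because the conditioning nasal is to the right of the vowel that changes, the process is regressive (anticipatory).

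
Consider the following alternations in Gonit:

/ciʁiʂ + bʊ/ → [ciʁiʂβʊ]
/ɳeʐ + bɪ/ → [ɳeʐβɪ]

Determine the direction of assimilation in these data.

progressive

Underlying /b/ is realised as [β] next to /ʂ/; /ʂ/ itself does not change.
The change stop → fricative matches the manner of the preceding /ʂ/, identifying this as manner assimilation.
The same holds elsewhere in the data: /b/ → [β] after /ʐ/ (stop → fricative, matching a fricative) — only manner changes, and always toward the preceding segment.
The trigger is the preceding segment, so the direction is progressive (perseverative).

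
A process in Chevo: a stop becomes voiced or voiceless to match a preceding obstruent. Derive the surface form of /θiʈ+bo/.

[θiʈpo]

/b/ is a voiced bilabial stop. The preceding trigger /ʈ/ is voiceless, so /b/ must become voiceless as well.
A voiceless bilabial stop is [p], so the surface segment is [p].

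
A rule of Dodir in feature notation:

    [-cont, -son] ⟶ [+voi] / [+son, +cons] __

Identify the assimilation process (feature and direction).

progressive voicing assimilation

The target ([-cont, -son], stops) acquires [+voi] next to a sonorant consonant ([+son, +cons]) — it takes on the voicing of its neighbour, so the feature that spreads is voicing.
The conditioning segment sits to the left of the focus bar, meaning the trigger precedes the segment that changes — progressive assimilation.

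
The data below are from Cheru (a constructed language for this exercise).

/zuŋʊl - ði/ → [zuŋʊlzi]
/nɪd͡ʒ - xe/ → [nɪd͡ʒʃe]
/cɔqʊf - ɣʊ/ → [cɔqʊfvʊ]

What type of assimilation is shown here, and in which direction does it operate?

The segment that alternates is /ð/, which surfaces as [z] when adjacent to /l/.
/ð/ is dental while /l/ is alveolar; the output [z] is alveolar, matching the trigger — so the feature that spreads is place.
Manner and voice are unchanged, so the assimilation is partial, not total.
The same holds elsewhere in the data: /x/ → [ʃ] after /d͡ʒ/ (velar → postalveolar, matching postalveolar); /ɣ/ → [v] after /f/ (velar → labiodental, matching labiodental) — only place changes, and always toward the preceding segment.
Since the segment that changes follows the conditioning segment, the assimilation is progressive.

progressive place assimilation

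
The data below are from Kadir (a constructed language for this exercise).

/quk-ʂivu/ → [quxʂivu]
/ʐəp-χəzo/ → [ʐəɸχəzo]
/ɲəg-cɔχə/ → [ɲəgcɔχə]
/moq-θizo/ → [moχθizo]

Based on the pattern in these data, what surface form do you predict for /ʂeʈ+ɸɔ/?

[ʂeʂɸɔ]

The data show regressive manner assimilation: /k/ → [x] before /ʂ/; /p/ → [ɸ] before /χ/; /q/ → [χ] before /θ/. In each pair only manner changes, matching the following consonant, while place and voice stay constant.
No alternation appears in [ɲəgcɔχə]: there the adjacent consonants already agree in manner (/g/ and /c/ are both stops), so this form is consistent with the same rule.
The rule targets /ʈ/ (voiceless retroflex stop), which sits before the trigger /ɸ/ (fricative).
Changing only its manner to fricative gives [ʂ] — the voiceless retroflex fricative.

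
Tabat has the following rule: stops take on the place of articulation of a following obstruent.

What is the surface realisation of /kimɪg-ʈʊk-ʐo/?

[kimɪɖʈʊʈʐo]

The rule targets /g/ (voiced velar stop), which sits before the trigger /ʈ/ (retroflex).
A voiced retroflex stop is [ɖ], so the surface segment is [ɖ].
The same rule applies at the second boundary: /k/ → [ʈ] next to /ʐ/.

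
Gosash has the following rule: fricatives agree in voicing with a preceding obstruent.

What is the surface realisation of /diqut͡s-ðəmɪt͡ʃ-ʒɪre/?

/ð/ is a voiced dental fricative. The preceding trigger /t͡s/ is voiceless, so /ð/ must become voiceless as well.
The voiceless dental fricative is [θ], so /ð/ → [θ].
The same rule applies at the second boundary: /ʒ/ → [ʃ] next to /t͡ʃ/.

[diqut͡sθəmɪt͡ʃʃɪre]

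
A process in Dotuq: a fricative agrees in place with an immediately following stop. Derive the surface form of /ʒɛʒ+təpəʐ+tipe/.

/ʒ/ is a voiced postalveolar fricative. The following trigger /t/ is alveolar, so /ʒ/ must become alveolar as well.
The voiced alveolar fricative is [z], so /ʒ/ → [z].
At the second juncture, /ʐ/ likewise becomes [z] adjacent to /t/.

[ʒɛztəpəztipe]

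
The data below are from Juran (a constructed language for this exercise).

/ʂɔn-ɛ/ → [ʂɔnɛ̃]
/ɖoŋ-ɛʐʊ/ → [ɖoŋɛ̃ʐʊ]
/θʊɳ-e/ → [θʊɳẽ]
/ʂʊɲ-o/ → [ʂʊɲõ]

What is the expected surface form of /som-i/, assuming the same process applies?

[somĩ]

The data show progressive nasality assimilation (vowel nasalisation): /ɛ/ → [ɛ̃] after /n/; /ɛ/ → [ɛ̃] after /ŋ/; /e/ → [ẽ] after /ɳ/; /o/ → [õ] after /ɲ/ — a vowel is nasalised by an immediately preceding nasal consonant.
/i/ sits next to the nasal /m/ and is therefore nasalised to [ĩ].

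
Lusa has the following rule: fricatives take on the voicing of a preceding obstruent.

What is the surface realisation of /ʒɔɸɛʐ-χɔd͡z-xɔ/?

[ʒɔɸɛʐʁɔd͡zɣɔ]

/χ/ is a voiceless uvular fricative. The preceding trigger /ʐ/ is voiced, so /χ/ must become voiced as well.
Changing only its voicing to voiced gives [ʁ] — the voiced uvular fricative.
At the second juncture, /x/ likewise becomes [ɣ] adjacent to /d͡z/.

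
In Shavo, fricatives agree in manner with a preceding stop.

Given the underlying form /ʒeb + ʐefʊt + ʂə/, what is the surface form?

The rule targets /ʐ/ (voiced retroflex fricative), which sits after the trigger /b/ (stop).
The voiced retroflex stop is [ɖ], so /ʐ/ → [ɖ].
At the second juncture, /ʂ/ likewise becomes [ʈ] adjacent to /t/.

[ʒebɖefʊtʈə]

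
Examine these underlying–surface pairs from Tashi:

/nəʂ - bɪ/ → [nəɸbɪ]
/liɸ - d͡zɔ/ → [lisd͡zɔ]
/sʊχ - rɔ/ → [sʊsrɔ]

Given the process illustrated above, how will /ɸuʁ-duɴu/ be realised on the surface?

[ɸuzduɴu]

The data show regressive place assimilation: /ʂ/ → [ɸ] before /b/; /ɸ/ → [s] before /d͡z/; /χ/ → [s] before /r/. In each pair only place changes, matching the following consonant, while manner and voice stay constant.
/ʁ/ is a voiced uvular fricative. The following trigger /d/ is alveolar, so /ʁ/ must become alveolar as well.
Changing only its place to alveolar gives [z] — the voiced alveolar fricative.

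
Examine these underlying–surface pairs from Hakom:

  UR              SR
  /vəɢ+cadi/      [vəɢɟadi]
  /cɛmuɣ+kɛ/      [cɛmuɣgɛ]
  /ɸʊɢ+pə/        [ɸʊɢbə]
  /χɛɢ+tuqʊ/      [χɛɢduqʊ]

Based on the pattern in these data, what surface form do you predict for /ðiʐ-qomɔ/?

[ðiʐɢomɔ]

The data show progressive voicing assimilation: /c/ → [ɟ] after /ɢ/; /k/ → [g] after /ɣ/; /p/ → [b] after /ɢ/; /t/ → [d] after /ɢ/. In each pair only voicing changes, matching the preceding consonant, while place and manner stay constant.
The rule targets /q/ (voiceless uvular stop), which sits after the trigger /ʐ/ (voiced).
Changing only its voicing to voiced gives [ɢ] — the voiced uvular stop.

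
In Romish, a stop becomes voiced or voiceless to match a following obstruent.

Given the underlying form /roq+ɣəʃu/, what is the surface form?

The rule targets /q/ (voiceless uvular stop), which sits before the trigger /ɣ/ (voiced).
A voiced uvular stop is [ɢ], so the surface segment is [ɢ].

[roɢɣəʃu]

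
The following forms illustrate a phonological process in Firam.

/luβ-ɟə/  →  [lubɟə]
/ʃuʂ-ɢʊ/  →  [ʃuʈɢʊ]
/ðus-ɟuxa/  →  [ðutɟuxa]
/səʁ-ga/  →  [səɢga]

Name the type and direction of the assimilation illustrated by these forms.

regressive manner assimilation

Underlying /β/ is realised as [b] next to /ɟ/; /ɟ/ itself does not change.
The change fricative → stop matches the manner of the following /ɟ/, identifying this as manner assimilation.
Place and voice are unchanged, so the assimilation is partial, not total.
Checking the remaining alternations: /ʂ/ → [ʈ] before /ɢ/ (fricative → stop, matching a stop); /s/ → [t] before /ɟ/ (fricative → stop, matching a stop); /ʁ/ → [ɢ] before /g/ (fricative → stop, matching a stop) — only manner changes, and always toward the following segment.
The trigger is the following segment, so the direction is regressive (anticipatory).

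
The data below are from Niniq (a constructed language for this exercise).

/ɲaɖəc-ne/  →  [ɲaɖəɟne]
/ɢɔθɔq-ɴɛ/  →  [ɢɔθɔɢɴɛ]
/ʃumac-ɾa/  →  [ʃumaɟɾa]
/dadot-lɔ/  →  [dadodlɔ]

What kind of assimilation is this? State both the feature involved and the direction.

regressive voicing assimilation

Underlying /c/ is realised as [ɟ] next to /n/; /n/ itself does not change.
The change voiceless → voiced matches the voicing of the following /n/, identifying this as voicing assimilation.
Place and manner are unchanged, so the assimilation is partial, not total.
Checking the remaining alternations: /q/ → [ɢ] before /ɴ/ (voiceless → voiced, matching voiced); /c/ → [ɟ] before /ɾ/ (voiceless → voiced, matching voiced); /t/ → [d] before /l/ (voiceless → voiced, matching voiced) — only voicing changes, and always toward the following segment.
Since the segment that changes precedes the conditioning segment, the assimilation is regressive.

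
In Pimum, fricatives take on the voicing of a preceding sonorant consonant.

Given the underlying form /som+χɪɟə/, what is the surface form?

[somʁɪɟə]

The rule targets /χ/ (voiceless uvular fricative), which sits after the trigger /m/ (voiced).
A voiced uvular fricative is [ʁ], so the surface segment is [ʁ].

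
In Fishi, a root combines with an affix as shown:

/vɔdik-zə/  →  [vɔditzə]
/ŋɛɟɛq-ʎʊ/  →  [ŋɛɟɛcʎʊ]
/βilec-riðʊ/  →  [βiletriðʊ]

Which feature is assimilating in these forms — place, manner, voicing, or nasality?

The segment that alternates is /k/, which surfaces as [t] when adjacent to /z/.
The change velar → alveolar matches the place of the following /z/, identifying this as place assimilation.
The same holds elsewhere in the data: /q/ → [c] before /ʎ/ (uvular → palatal, matching palatal); /c/ → [t] before /r/ (palatal → alveolar, matching alveolar) — only place changes, and always toward the following segment.

place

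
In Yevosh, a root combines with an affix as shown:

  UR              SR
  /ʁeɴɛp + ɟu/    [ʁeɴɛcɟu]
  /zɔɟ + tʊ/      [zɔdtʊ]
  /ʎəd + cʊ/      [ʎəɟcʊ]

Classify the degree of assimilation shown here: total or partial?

Underlying /p/ is realised as [c] next to /ɟ/; /ɟ/ itself does not change.
The change bilabial → palatal matches the place of the following /ɟ/, identifying this as place assimilation.
Manner and voice are unchanged, so the assimilation is partial, not total.
Checking the remaining alternations: /ɟ/ → [d] before /t/ (palatal → alveolar, matching alveolar); /d/ → [ɟ] before /c/ (alveolar → palatal, matching palatal) — only place changes, and always toward the following segment.

partial assimilation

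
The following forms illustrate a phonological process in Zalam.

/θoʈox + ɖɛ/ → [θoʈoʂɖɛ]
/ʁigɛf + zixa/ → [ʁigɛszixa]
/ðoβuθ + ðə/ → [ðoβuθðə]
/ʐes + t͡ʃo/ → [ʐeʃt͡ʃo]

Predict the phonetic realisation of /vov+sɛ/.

The data show regressive place assimilation: /x/ → [ʂ] before /ɖ/; /f/ → [s] before /z/; /s/ → [ʃ] before /t͡ʃ/. In each pair only place changes, matching the following consonant, while manner and voice stay constant.
No alternation appears in [ðoβuθðə]: there the adjacent consonants already agree in place (/θ/ and /ð/ are both dental), so this form is consistent with the same rule.
The rule targets /v/ (voiced labiodental fricative), which sits before the trigger /s/ (alveolar).
The voiced alveolar fricative is [z], so /v/ → [z].

[vozsɛ]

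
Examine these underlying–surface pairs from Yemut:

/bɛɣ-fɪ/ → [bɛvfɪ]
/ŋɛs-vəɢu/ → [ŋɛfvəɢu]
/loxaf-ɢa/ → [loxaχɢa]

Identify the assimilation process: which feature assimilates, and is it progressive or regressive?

regressive place assimilation

The segment that alternates is /ɣ/, which surfaces as [v] when adjacent to /f/.
The change velar → labiodental matches the place of the following /f/, identifying this as place assimilation.
Manner and voice are unchanged, so the assimilation is partial, not total.
The same holds elsewhere in the data: /s/ → [f] before /v/ (alveolar → labiodental, matching labiodental); /f/ → [χ] before /ɢ/ (labiodental → uvular, matching uvular) — only place changes, and always toward the following segment.
The trigger is the following segment, so the direction is regressive (anticipatory).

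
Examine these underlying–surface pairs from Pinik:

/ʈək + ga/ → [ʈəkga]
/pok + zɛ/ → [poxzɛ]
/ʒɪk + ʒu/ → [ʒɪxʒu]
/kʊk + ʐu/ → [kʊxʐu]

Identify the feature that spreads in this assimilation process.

Underlying /k/ is realised as [x] next to /z/; /z/ itself does not change.
The change stop → fricative matches the manner of the following /z/, identifying this as manner assimilation.
The other alternating forms pattern the same way: /k/ → [x] before /ʒ/ (stop → fricative, matching a fricative); /k/ → [x] before /ʐ/ (stop → fricative, matching a fricative) — only manner changes, and always toward the following segment.
No alternation appears in [ʈəkga]: there the adjacent consonants already agree in manner (/k/ and /g/ are both stops), so this form is consistent with the same rule.

manner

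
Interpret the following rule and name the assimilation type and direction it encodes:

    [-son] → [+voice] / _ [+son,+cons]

The structural change is [+voice], and the conditioning segment [+son,+cons] (a sonorant consonant) is itself voiced, so the target comes to share the voicing of its neighbour — voicing assimilation.
The conditioning segment sits to the right of the focus bar, meaning the trigger follows the segment that changes — regressive assimilation.

regressive voicing assimilation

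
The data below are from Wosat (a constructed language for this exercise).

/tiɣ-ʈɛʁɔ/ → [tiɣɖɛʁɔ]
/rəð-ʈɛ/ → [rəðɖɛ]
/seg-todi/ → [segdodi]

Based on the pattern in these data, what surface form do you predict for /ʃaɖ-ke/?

[ʃaɖge]

The data show progressive voicing assimilation: /ʈ/ → [ɖ] after /ɣ/; /ʈ/ → [ɖ] after /ð/; /t/ → [d] after /g/. In each pair only voicing changes, matching the preceding consonant, while place and manner stay constant.
/k/ is a voiceless velar stop. The preceding trigger /ɖ/ is voiced, so /k/ must become voiced as well.
The voiced velar stop is [g], so /k/ → [g].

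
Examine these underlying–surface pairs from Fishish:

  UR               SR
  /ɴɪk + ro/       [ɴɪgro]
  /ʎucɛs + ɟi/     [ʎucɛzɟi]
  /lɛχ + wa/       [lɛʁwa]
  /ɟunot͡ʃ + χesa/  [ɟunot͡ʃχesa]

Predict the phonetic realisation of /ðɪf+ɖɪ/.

The data show regressive voicing assimilation: /k/ → [g] before /r/; /s/ → [z] before /ɟ/; /χ/ → [ʁ] before /w/. In each pair only voicing changes, matching the following consonant, while place and manner stay constant.
Nothing changes in [ɟunot͡ʃχesa]: there the adjacent consonants already agree in voicing (/t͡ʃ/ and /χ/ are both voiceless), so this form is consistent with the same rule.
/f/ is a voiceless labiodental fricative. The following trigger /ɖ/ is voiced, so /f/ must become voiced as well.
The voiced labiodental fricative is [v], so /f/ → [v].

[ðɪvɖɪ]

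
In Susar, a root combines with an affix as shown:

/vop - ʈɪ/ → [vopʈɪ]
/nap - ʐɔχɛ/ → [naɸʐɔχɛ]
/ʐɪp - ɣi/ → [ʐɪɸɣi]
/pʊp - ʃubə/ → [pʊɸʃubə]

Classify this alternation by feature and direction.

regressive manner assimilation

Comparing underlying and surface forms, /p/ → [ɸ] is the alternation; the neighbouring /ʐ/ is constant.
The change stop → fricative matches the manner of the following /ʐ/, identifying this as manner assimilation.
Place and voice are unchanged, so the assimilation is partial, not total.
The other alternating forms pattern the same way: /p/ → [ɸ] before /ɣ/ (stop → fricative, matching a fricative); /p/ → [ɸ] before /ʃ/ (stop → fricative, matching a fricative) — only manner changes, and always toward the following segment.
Nothing changes in [vopʈɪ]: there the adjacent consonants already agree in manner (/p/ and /ʈ/ are both stops), so this form is consistent with the same rule.
The trigger is the following segment, so the direction is regressive (anticipatory).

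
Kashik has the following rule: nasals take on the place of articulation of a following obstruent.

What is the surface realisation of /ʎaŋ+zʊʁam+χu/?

The rule targets /ŋ/ (voiced velar nasal), which sits before the trigger /z/ (alveolar).
The voiced alveolar nasal is [n], so /ŋ/ → [n].
The same rule applies at the second boundary: /m/ → [ɴ] next to /χ/.

[ʎanzʊʁaɴχu]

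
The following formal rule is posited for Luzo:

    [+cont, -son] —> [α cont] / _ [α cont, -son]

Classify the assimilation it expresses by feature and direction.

regressive manner assimilation

The shared variable α links the value of [cont] on the target to that of the neighbouring obstruent. [cont] distinguishes stops from fricatives — a manner-of-articulation feature — so this is manner assimilation.
Since the environment is written after the underscore, the trigger follows the target; the direction is regressive.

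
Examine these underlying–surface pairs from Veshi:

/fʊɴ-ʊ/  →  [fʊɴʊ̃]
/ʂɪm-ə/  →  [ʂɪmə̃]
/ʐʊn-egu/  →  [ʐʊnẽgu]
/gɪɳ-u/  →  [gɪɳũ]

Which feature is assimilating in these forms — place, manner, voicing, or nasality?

nasality

The vowel /ʊ/ surfaces as nasalised [ʊ̃] next to the preceding nasal /ɴ/ — it has acquired the [+nasal] feature of its neighbour.
Likewise in the remaining data: /ə/ → [ə̃] after /m/; /e/ → [ẽ] after /n/; /u/ → [ũ] after /ɳ/ — each time a vowel is nasalised next to a preceding nasal.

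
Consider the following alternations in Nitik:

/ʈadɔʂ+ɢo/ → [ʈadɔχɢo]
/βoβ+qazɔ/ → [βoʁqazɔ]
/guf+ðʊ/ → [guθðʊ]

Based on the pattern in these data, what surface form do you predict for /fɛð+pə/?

The data show regressive place assimilation: /ʂ/ → [χ] before /ɢ/; /β/ → [ʁ] before /q/; /f/ → [θ] before /ð/. In each pair only place changes, matching the following consonant, while manner and voice stay constant.
The rule targets /ð/ (voiced dental fricative), which sits before the trigger /p/ (bilabial).
Changing only its place to bilabial gives [β] — the voiced bilabial fricative.

[fɛβpə]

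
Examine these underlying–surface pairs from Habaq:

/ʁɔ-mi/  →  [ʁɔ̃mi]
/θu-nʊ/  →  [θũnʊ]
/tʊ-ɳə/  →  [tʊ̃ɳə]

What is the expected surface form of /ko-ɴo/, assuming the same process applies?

[kõɴo]

The data show regressive nasality assimilation (vowel nasalisation): /ɔ/ → [ɔ̃] before /m/; /u/ → [ũ] before /n/; /ʊ/ → [ʊ̃] before /ɳ/ — a vowel is nasalised by an immediately following nasal consonant.
The vowel /o/ is adjacent to the following nasal /ɴ/, so it acquires [+nasal] and surfaces as [õ].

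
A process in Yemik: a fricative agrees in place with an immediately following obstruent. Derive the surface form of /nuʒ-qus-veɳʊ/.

[nuʁqufveɳʊ]

The rule targets /ʒ/ (voiced postalveolar fricative), which sits before the trigger /q/ (uvular).
The voiced uvular fricative is [ʁ], so /ʒ/ → [ʁ].
The same rule applies at the second boundary: /s/ → [f] next to /v/.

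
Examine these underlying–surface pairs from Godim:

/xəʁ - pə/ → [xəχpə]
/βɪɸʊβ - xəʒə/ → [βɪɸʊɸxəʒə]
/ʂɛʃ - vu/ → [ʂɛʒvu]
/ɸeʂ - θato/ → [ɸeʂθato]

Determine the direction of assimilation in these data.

The segment that alternates is /ʁ/, which surfaces as [χ] when adjacent to /p/.
The change voiced → voiceless matches the voicing of the following /p/, identifying this as voicing assimilation.
The other alternating forms pattern the same way: /β/ → [ɸ] before /x/ (voiced → voiceless, matching voiceless); /ʃ/ → [ʒ] before /v/ (voiceless → voiced, matching voiced) — only voicing changes, and always toward the following segment.
Nothing changes in [ɸeʂθato]: there the adjacent consonants already agree in voicing (/ʂ/ and /θ/ are both voiceless), so this form is consistent with the same rule.
The trigger is the following segment, so the direction is regressive (anticipatory).

regressive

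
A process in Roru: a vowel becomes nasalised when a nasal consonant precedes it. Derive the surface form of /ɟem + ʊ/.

The vowel /ʊ/ is adjacent to the preceding nasal /m/, so it acquires [+nasal] and surfaces as [ʊ̃].

[ɟemʊ̃]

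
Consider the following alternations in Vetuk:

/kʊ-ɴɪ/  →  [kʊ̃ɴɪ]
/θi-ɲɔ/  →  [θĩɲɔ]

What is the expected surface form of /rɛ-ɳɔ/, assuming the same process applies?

The data show regressive nasality assimilation (vowel nasalisation): /ʊ/ → [ʊ̃] before /ɴ/; /i/ → [ĩ] before /ɲ/ — a vowel is nasalised by an immediately following nasal consonant.
/ɛ/ sits next to the nasal /ɳ/ and is therefore nasalised to [ɛ̃].

[rɛ̃ɳɔ]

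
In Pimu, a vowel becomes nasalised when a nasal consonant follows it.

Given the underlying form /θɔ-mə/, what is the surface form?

/ɔ/ sits next to the nasal /m/ and is therefore nasalised to [ɔ̃].

[θɔ̃mə]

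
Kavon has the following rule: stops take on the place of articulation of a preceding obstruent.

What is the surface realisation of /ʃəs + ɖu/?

The rule targets /ɖ/ (voiced retroflex stop), which sits after the trigger /s/ (alveolar).
Changing only its place to alveolar gives [d] — the voiced alveolar stop.

[ʃəsdu]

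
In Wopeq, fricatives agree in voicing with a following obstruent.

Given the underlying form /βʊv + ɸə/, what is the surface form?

[βʊfɸə]

/v/ is a voiced labiodental fricative. The following trigger /ɸ/ is voiceless, so /v/ must become voiceless as well.
A voiceless labiodental fricative is [f], so the surface segment is [f].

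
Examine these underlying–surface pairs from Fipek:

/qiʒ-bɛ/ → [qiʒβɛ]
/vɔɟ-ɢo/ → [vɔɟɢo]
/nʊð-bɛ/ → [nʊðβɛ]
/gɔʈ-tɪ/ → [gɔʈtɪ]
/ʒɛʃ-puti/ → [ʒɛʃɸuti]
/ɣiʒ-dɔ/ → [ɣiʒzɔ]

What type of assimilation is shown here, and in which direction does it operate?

The segment that alternates is /b/, which surfaces as [β] when adjacent to /ʒ/.
The change stop → fricative matches the manner of the preceding /ʒ/, identifying this as manner assimilation.
Place and voice are unchanged, so the assimilation is partial, not total.
The other alternating forms pattern the same way: /b/ → [β] after /ð/ (stop → fricative, matching a fricative); /p/ → [ɸ] after /ʃ/ (stop → fricative, matching a fricative); /d/ → [z] after /ʒ/ (stop → fricative, matching a fricative) — only manner changes, and always toward the preceding segment.
Nothing changes in [vɔɟɢo], [gɔʈtɪ]: there the adjacent consonants already agree in manner (/ɢ/ and /ɟ/ are both stops; /t/ and /ʈ/ are both stops), so these forms are consistent with the same rule.
Since the segment that changes follows the conditioning segment, the assimilation is progressive.

progressive manner assimilation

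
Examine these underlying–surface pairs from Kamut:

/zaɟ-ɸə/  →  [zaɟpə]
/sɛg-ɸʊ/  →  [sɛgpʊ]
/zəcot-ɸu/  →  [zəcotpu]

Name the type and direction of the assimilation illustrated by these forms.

progressive manner assimilation

The segment that alternates is /ɸ/, which surfaces as [p] when adjacent to /ɟ/.
/ɸ/ is a fricative while /ɟ/ is a stop; the output [p] is a stop, matching the trigger — so the feature that spreads is manner.
Place and voice are unchanged, so the assimilation is partial, not total.
Checking the remaining alternations: /ɸ/ → [p] after /g/ (fricative → stop, matching a stop); /ɸ/ → [p] after /t/ (fricative → stop, matching a stop) — only manner changes, and always toward the preceding segment.
The trigger is the preceding segment, so the direction is progressive (perseverative).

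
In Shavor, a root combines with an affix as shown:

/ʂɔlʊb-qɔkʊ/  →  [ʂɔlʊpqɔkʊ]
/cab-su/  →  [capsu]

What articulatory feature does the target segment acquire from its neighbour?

voicing

The segment that alternates is /b/, which surfaces as [p] when adjacent to /q/.
/b/ is voiced while /q/ is voiceless; the output [p] is voiceless, matching the trigger — so the feature that spreads is voicing.
The same holds elsewhere in the data: /b/ → [p] before /s/ (voiced → voiceless, matching voiceless) — only voicing changes, and always toward the following segment.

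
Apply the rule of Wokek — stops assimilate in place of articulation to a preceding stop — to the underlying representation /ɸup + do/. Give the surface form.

/d/ is a voiced alveolar stop. The preceding trigger /p/ is bilabial, so /d/ must become bilabial as well.
Changing only its place to bilabial gives [b] — the voiced bilabial stop.

[ɸupbo]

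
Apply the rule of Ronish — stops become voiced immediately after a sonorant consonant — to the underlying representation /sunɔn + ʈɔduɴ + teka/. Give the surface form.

The rule targets /ʈ/ (voiceless retroflex stop), which sits after the trigger /n/ (voiced).
Changing only its voicing to voiced gives [ɖ] — the voiced retroflex stop.
The same rule applies at the second boundary: /t/ → [d] next to /ɴ/.

[sunɔnɖɔduɴdeka]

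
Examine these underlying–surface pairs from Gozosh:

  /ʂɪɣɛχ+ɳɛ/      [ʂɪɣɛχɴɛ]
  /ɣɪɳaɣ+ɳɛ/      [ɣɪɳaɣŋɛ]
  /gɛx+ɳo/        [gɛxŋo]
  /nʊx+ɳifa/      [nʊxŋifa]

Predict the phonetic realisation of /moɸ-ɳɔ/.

The data show progressive place assimilation: /ɳ/ → [ɴ] after /χ/; /ɳ/ → [ŋ] after /ɣ/; /ɳ/ → [ŋ] after /x/. In each pair only place changes, matching the preceding consonant, while manner and voice stay constant.
/ɳ/ is a voiced retroflex nasal. The preceding trigger /ɸ/ is bilabial, so /ɳ/ must become bilabial as well.
Changing only its place to bilabial gives [m] — the voiced bilabial nasal.

[moɸmɔ]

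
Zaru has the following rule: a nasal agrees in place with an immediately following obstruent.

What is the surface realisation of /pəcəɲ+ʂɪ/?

/ɲ/ is a voiced palatal nasal. The following trigger /ʂ/ is retroflex, so /ɲ/ must become retroflex as well.
The voiced retroflex nasal is [ɳ], so /ɲ/ → [ɳ].

[pəcəɳʂɪ]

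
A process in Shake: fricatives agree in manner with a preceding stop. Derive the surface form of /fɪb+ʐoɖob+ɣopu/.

[fɪbɖoɖobgopu]

The rule targets /ʐ/ (voiced retroflex fricative), which sits after the trigger /b/ (stop).
The voiced retroflex stop is [ɖ], so /ʐ/ → [ɖ].
At the second juncture, /ɣ/ likewise becomes [g] adjacent to /b/.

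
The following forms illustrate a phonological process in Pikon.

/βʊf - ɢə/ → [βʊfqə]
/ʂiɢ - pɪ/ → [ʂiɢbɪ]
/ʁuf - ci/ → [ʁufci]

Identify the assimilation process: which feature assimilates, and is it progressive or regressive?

Comparing underlying and surface forms, /ɢ/ → [q] is the alternation; the neighbouring /f/ is constant.
/ɢ/ is voiced while /f/ is voiceless; the output [q] is voiceless, matching the trigger — so the feature that spreads is voicing.
Place and manner are unchanged, so the assimilation is partial, not total.
Checking the remaining alternation: /p/ → [b] after /ɢ/ (voiceless → voiced, matching voiced) — only voicing changes, and always toward the preceding segment.
Nothing changes in [ʁufci]: there the adjacent consonants already agree in voicing (/c/ and /f/ are both voiceless), so this form is consistent with the same rule.
The trigger is the preceding segment, so the direction is progressive (perseverative).

progressive voicing assimilation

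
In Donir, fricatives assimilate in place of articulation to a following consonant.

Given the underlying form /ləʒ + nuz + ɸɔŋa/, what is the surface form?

[ləznuβɸɔŋa]

/ʒ/ is a voiced postalveolar fricative. The following trigger /n/ is alveolar, so /ʒ/ must become alveolar as well.
A voiced alveolar fricative is [z], so the surface segment is [z].
At the second juncture, /z/ likewise becomes [β] adjacent to /ɸ/.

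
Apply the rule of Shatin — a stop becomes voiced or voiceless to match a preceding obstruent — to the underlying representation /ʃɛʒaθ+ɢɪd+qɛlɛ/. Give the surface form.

[ʃɛʒaθqɪdɢɛlɛ]

/ɢ/ is a voiced uvular stop. The preceding trigger /θ/ is voiceless, so /ɢ/ must become voiceless as well.
Changing only its voicing to voiceless gives [q] — the voiceless uvular stop.
At the second juncture, /q/ likewise becomes [ɢ] adjacent to /d/.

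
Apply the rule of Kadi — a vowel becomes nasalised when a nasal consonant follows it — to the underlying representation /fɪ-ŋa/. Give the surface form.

[fɪ̃ŋa]

/ɪ/ sits next to the nasal /ŋ/ and is therefore nasalised to [ɪ̃].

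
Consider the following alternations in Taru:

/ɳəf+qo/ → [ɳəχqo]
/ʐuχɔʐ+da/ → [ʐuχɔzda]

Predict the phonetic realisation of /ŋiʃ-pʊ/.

[ŋiɸpʊ]

The data show regressive place assimilation: /f/ → [χ] before /q/; /ʐ/ → [z] before /d/. In each pair only place changes, matching the following consonant, while manner and voice stay constant.
/ʃ/ is a voiceless postalveolar fricative. The following trigger /p/ is bilabial, so /ʃ/ must become bilabial as well.
The voiceless bilabial fricative is [ɸ], so /ʃ/ → [ɸ].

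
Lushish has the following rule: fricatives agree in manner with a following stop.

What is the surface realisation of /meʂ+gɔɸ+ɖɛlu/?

/ʂ/ is a voiceless retroflex fricative. The following trigger /g/ is a stop, so /ʂ/ must become a stop as well.
Changing only its manner to stop gives [ʈ] — the voiceless retroflex stop.
At the second juncture, /ɸ/ likewise becomes [p] adjacent to /ɖ/.

[meʈgɔpɖɛlu]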